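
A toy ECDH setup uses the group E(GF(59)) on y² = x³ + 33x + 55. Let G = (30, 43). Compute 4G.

Repeated addition: build up to 4G.
2G: tangent at (30, 43): λ = (3·30² + 33)/(2·43) ≡ 19/27. 27⁻¹ ≡ 35 (mod 59) since 27·35 = 945 ≡ 1, so λ ≡ 19·35 ≡ 16.
  x = λ² - 30 - 30 = 256 - 60 ≡ 19; y = λ·(30 - 19) - 43 ≡ 15. → (19, 15)
3G: (19, 15) + (30, 43). λ = (43 - 15)/(30 - 19) ≡ 28/11 mod 59. 11⁻¹ ≡ 43 (mod 59) since 11·43 = 473 ≡ 1, so λ ≡ 24.
  x = λ² - 19 - 30 = 576 - 49 ≡ 55; y = λ·(19 - 55) - 15 ≡ 6. → (55, 6)
4G: (55, 6) + (30, 43). λ = (43 - 6)/(30 - 55) ≡ 37/34 mod 59. 34⁻¹ ≡ 33 (mod 59), so λ ≡ 41.
  x = λ² - 55 - 30 = 1681 - 85 ≡ 3; y = λ·(55 - 3) - 6 ≡ 2. → (3, 2)

(3, 2)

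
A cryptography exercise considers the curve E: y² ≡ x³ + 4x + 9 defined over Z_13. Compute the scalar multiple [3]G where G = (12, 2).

(10, 10)

Repeated addition: build up to 3G.
2G: tangent at (12, 2): λ = (3·12² + 4)/(2·2) ≡ 7/4. 4⁻¹ ≡ 10 (mod 13), so λ ≡ 7·10 ≡ 5.
  x = λ² - 12 - 12 = 25 - 24 ≡ 1; y = λ·(12 - 1) - 2 ≡ 1. → (1, 1)
3G: (1, 1) + (12, 2). λ = (2 - 1)/(12 - 1) ≡ 1/11 mod 13. 11⁻¹ ≡ 6 (mod 13), so λ ≡ 6.
  x = λ² - 1 - 12 = 36 - 13 ≡ 10; y = λ·(1 - 10) - 1 ≡ 10. → (10, 10)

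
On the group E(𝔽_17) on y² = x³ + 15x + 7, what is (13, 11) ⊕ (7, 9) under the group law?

(16, 5)

(13, 11) + (7, 9). λ = (9 - 11)/(7 - 13) ≡ 15/11 mod 17. 11⁻¹ ≡ 14 (mod 17) since 11·14 = 154 ≡ 1, so λ ≡ 6.
  x = λ² - 13 - 7 = 36 - 20 ≡ 16; y = λ·(13 - 16) - 11 ≡ 5. → (16, 5)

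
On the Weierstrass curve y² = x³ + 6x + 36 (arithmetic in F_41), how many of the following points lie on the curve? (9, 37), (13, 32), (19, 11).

(9, 37): 37² ≡ 16, rhs ≡ 40 → off.
(13, 32): 32² ≡ 40, rhs ≡ 15 → off.
(19, 11): 11² ≡ 39, rhs ≡ 39 → on.

1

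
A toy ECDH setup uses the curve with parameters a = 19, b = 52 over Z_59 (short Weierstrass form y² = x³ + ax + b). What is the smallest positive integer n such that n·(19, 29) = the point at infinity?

2P: tangent at (19, 29): λ = (3·19² + 19)/(2·29) ≡ 40/58. 58⁻¹ ≡ 58 (mod 59) since 58·58 = 3364 ≡ 1, so λ ≡ 40·58 ≡ 19.
  x = λ² - 19 - 19 = 361 - 38 ≡ 28; y = λ·(19 - 28) - 29 ≡ 36. → (28, 36)
3P: (28, 36) + (19, 29). λ = (29 - 36)/(19 - 28) ≡ 52/50 mod 59. 50⁻¹ ≡ 13 (mod 59), so λ ≡ 27.
  x = λ² - 28 - 19 = 729 - 47 ≡ 33; y = λ·(28 - 33) - 36 ≡ 6. → (33, 6)
4P: (33, 6) + (19, 29). λ = (29 - 6)/(19 - 33) ≡ 23/45 mod 59. 45⁻¹ ≡ 21 (mod 59), so λ ≡ 11.
  x = λ² - 33 - 19 = 121 - 52 ≡ 10; y = λ·(33 - 10) - 6 ≡ 11. → (10, 11)
5P: (10, 11) + (19, 29). λ = (29 - 11)/(19 - 10) ≡ 18/9 mod 59. 9⁻¹ ≡ 46 (mod 59), so λ ≡ 2.
  x = λ² - 10 - 19 = 4 - 29 ≡ 34; y = λ·(10 - 34) - 11 ≡ 0. → (34, 0)
6P: (34, 0) + (19, 29). λ = (29 - 0)/(19 - 34) ≡ 29/44 mod 59. 44⁻¹ ≡ 55 (mod 59), so λ ≡ 2.
  x = λ² - 34 - 19 = 4 - 53 ≡ 10; y = λ·(34 - 10) - 0 ≡ 48. → (10, 48)
7P: (10, 48) + (19, 29). λ = (29 - 48)/(19 - 10) ≡ 40/9 mod 59. 9⁻¹ ≡ 46 (mod 59), so λ ≡ 11.
  x = λ² - 10 - 19 = 121 - 29 ≡ 33; y = λ·(10 - 33) - 48 ≡ 53. → (33, 53)
8P: (33, 53) + (19, 29). λ = (29 - 53)/(19 - 33) ≡ 35/45 mod 59. 45⁻¹ ≡ 21 (mod 59), so λ ≡ 27.
  x = λ² - 33 - 19 = 729 - 52 ≡ 28; y = λ·(33 - 28) - 53 ≡ 23. → (28, 23)
9P: (28, 23) + (19, 29). λ = (29 - 23)/(19 - 28) ≡ 6/50 mod 59. 50⁻¹ ≡ 13 (mod 59), so λ ≡ 19.
  x = λ² - 28 - 19 = 361 - 47 ≡ 19; y = λ·(28 - 19) - 23 ≡ 30. → (19, 30)
10P: (19, 30) + (19, 29): same x and y₁ ≡ -y₂, so the sum is the point at infinity.
10P = the point at infinity, so the order is 10.

10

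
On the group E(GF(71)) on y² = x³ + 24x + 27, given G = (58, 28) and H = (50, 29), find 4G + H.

(36, 30)

First 4G:
Double-and-add on 4 = (100)₂. Start with G = (58, 28) for the leading 1-bit.
double: tangent at (58, 28): λ = (3·58² + 24)/(2·28) ≡ 34/56. 56⁻¹ ≡ 52 (mod 71) since 56·52 = 2912 ≡ 1, so λ ≡ 34·52 ≡ 64.
  x = λ² - 58 - 58 = 4096 - 116 ≡ 4; y = λ·(58 - 4) - 28 ≡ 20. → (4, 20)
double: tangent at (4, 20): λ = (3·4² + 24)/(2·20) ≡ 1/40. 40⁻¹ ≡ 16 (mod 71) since 40·16 = 640 ≡ 1, so λ ≡ 1·16 ≡ 16.
  x = λ² - 4 - 4 = 256 - 8 ≡ 35; y = λ·(4 - 35) - 20 ≡ 52. → (35, 52)
4G = (35, 52).
Finally 4G + H:
(35, 52) + (50, 29). λ = (29 - 52)/(50 - 35) ≡ 48/15 mod 71. 15⁻¹ ≡ 19 (mod 71), so λ ≡ 60.
  x = λ² - 35 - 50 = 3600 - 85 ≡ 36; y = λ·(35 - 36) - 52 ≡ 30. → (36, 30)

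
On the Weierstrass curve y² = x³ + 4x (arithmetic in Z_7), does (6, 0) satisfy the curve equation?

no

y² = 0² ≡ 0; x³ + 4x + 0 = 240 ≡ 2 (mod 7). 0 ≠ 2.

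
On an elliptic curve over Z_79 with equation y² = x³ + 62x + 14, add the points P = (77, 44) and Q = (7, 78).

(20, 66)

(77, 44) + (7, 78). λ = (78 - 44)/(7 - 77) ≡ 34/9 mod 79. 9⁻¹ ≡ 44 (mod 79), so λ ≡ 74.
  x = λ² - 77 - 7 = 5476 - 84 ≡ 20; y = λ·(77 - 20) - 44 ≡ 66. → (20, 66)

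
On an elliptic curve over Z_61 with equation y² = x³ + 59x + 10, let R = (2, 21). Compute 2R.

(37, 52)

tangent at (2, 21): λ = (3·2² + 59)/(2·21) ≡ 10/42. 42⁻¹ ≡ 16 (mod 61) since 42·16 = 672 ≡ 1, so λ ≡ 10·16 ≡ 38.
  x = λ² - 2 - 2 = 1444 - 4 ≡ 37; y = λ·(2 - 37) - 21 ≡ 52. → (37, 52)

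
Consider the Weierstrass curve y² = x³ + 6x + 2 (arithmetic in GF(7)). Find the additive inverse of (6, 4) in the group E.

(6, 3)

-(6, 4) = (6, -4 mod 7) = (6, 3).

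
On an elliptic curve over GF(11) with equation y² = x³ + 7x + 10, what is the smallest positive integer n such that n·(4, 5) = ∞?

9

2P: tangent at (4, 5): λ = (3·4² + 7)/(2·5) ≡ 0/10. 10⁻¹ ≡ 10 (mod 11) since 10·10 = 100 ≡ 1, so λ ≡ 0·10 ≡ 0.
  x = λ² - 4 - 4 = 0 - 8 ≡ 3; y = λ·(4 - 3) - 5 ≡ 6. → (3, 6)
3P: (3, 6) + (4, 5). λ = (5 - 6)/(4 - 3) ≡ 10/1 mod 11. 1⁻¹ ≡ 1 (mod 11), so λ ≡ 10.
  x = λ² - 3 - 4 = 100 - 7 ≡ 5; y = λ·(3 - 5) - 6 ≡ 7. → (5, 7)
4P: (5, 7) + (4, 5). λ = (5 - 7)/(4 - 5) ≡ 9/10 mod 11. 10⁻¹ ≡ 10 (mod 11) since 10·10 = 100 ≡ 1, so λ ≡ 2.
  x = λ² - 5 - 4 = 4 - 9 ≡ 6; y = λ·(5 - 6) - 7 ≡ 2. → (6, 2)
5P: (6, 2) + (4, 5). λ = (5 - 2)/(4 - 6) ≡ 3/9 mod 11. 9⁻¹ ≡ 5 (mod 11), so λ ≡ 4.
  x = λ² - 6 - 4 = 16 - 10 ≡ 6; y = λ·(6 - 6) - 2 ≡ 9. → (6, 9)
6P: (6, 9) + (4, 5). λ = (5 - 9)/(4 - 6) ≡ 7/9 mod 11. 9⁻¹ ≡ 5 (mod 11), so λ ≡ 2.
  x = λ² - 6 - 4 = 4 - 10 ≡ 5; y = λ·(6 - 5) - 9 ≡ 4. → (5, 4)
7P: (5, 4) + (4, 5). λ = (5 - 4)/(4 - 5) ≡ 1/10 mod 11. 10⁻¹ ≡ 10 (mod 11), so λ ≡ 10.
  x = λ² - 5 - 4 = 100 - 9 ≡ 3; y = λ·(5 - 3) - 4 ≡ 5. → (3, 5)
8P: (3, 5) + (4, 5). λ = (5 - 5)/(4 - 3) ≡ 0/1 mod 11. 1⁻¹ ≡ 1 (mod 11), so λ ≡ 0.
  x = λ² - 3 - 4 = 0 - 7 ≡ 4; y = λ·(3 - 4) - 5 ≡ 6. → (4, 6)
9P: (4, 6) + (4, 5): same x and y₁ ≡ -y₂, so the sum is ∞.
9P = ∞, so the order is 9.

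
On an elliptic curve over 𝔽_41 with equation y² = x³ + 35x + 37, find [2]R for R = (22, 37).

tangent at (22, 37): λ = (3·22² + 35)/(2·37) ≡ 11/33. 33⁻¹ ≡ 5 (mod 41) since 33·5 = 165 ≡ 1, so λ ≡ 11·5 ≡ 14.
  x = λ² - 22 - 22 = 196 - 44 ≡ 29; y = λ·(22 - 29) - 37 ≡ 29. → (29, 29)

(29, 29)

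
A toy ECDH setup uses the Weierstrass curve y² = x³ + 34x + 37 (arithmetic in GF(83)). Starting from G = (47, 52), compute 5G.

Repeated addition: build up to 5G.
2G: tangent at (47, 52): λ = (3·47² + 34)/(2·52) ≡ 21/21. 21⁻¹ ≡ 4 (mod 83), so λ ≡ 21·4 ≡ 1.
  x = λ² - 47 - 47 = 1 - 94 ≡ 73; y = λ·(47 - 73) - 52 ≡ 5. → (73, 5)
3G: (73, 5) + (47, 52). λ = (52 - 5)/(47 - 73) ≡ 47/57 mod 83. 57⁻¹ ≡ 67 (mod 83) since 57·67 = 3819 ≡ 1, so λ ≡ 78.
  x = λ² - 73 - 47 = 6084 - 120 ≡ 71; y = λ·(73 - 71) - 5 ≡ 68. → (71, 68)
4G: (71, 68) + (47, 52). λ = (52 - 68)/(47 - 71) ≡ 67/59 mod 83. 59⁻¹ ≡ 38 (mod 83), so λ ≡ 56.
  x = λ² - 71 - 47 = 3136 - 118 ≡ 30; y = λ·(71 - 30) - 68 ≡ 70. → (30, 70)
5G: (30, 70) + (47, 52). λ = (52 - 70)/(47 - 30) ≡ 65/17 mod 83. 17⁻¹ ≡ 44 (mod 83), so λ ≡ 38.
  x = λ² - 30 - 47 = 1444 - 77 ≡ 39; y = λ·(30 - 39) - 70 ≡ 3. → (39, 3)

(39, 3)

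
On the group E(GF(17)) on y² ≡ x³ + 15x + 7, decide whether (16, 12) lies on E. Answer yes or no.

y² = 12² ≡ 8; x³ + 15x + 7 = 4343 ≡ 8 (mod 17). 8 = 8.

yes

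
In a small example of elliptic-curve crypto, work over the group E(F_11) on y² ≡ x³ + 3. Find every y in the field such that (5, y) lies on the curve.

x³ + 0x + 3 = 128 ≡ 7 (mod 11).
7 is a non-residue mod 11; no y exists.

none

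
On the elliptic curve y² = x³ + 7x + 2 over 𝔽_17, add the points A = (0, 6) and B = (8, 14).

(10, 1)

(0, 6) + (8, 14). λ = (14 - 6)/(8 - 0) ≡ 8/8 mod 17. 8⁻¹ ≡ 15 (mod 17) since 8·15 = 120 ≡ 1, so λ ≡ 1.
  x = λ² - 0 - 8 = 1 - 8 ≡ 10; y = λ·(0 - 10) - 6 ≡ 1. → (10, 1)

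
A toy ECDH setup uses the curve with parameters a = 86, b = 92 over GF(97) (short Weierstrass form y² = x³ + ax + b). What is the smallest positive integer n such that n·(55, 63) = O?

2P: tangent at (55, 63): λ = (3·55² + 86)/(2·63) ≡ 43/29. 29⁻¹ ≡ 87 (mod 97), so λ ≡ 43·87 ≡ 55.
  x = λ² - 55 - 55 = 3025 - 110 ≡ 5; y = λ·(55 - 5) - 63 ≡ 68. → (5, 68)
3P: (5, 68) + (55, 63). λ = (63 - 68)/(55 - 5) ≡ 92/50 mod 97. 50⁻¹ ≡ 33 (mod 97) since 50·33 = 1650 ≡ 1, so λ ≡ 29.
  x = λ² - 5 - 55 = 841 - 60 ≡ 5; y = λ·(5 - 5) - 68 ≡ 29. → (5, 29)
4P: (5, 29) + (55, 63). λ = (63 - 29)/(55 - 5) ≡ 34/50 mod 97. 50⁻¹ ≡ 33 (mod 97) since 50·33 = 1650 ≡ 1, so λ ≡ 55.
  x = λ² - 5 - 55 = 3025 - 60 ≡ 55; y = λ·(5 - 55) - 29 ≡ 34. → (55, 34)
5P: (55, 34) + (55, 63): same x and y₁ ≡ -y₂, so the sum is O.
5P = O, so the order is 5.

5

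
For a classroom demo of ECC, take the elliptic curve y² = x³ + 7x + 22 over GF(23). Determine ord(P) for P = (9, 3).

8

2P: tangent at (9, 3): λ = (3·9² + 7)/(2·3) ≡ 20/6. 6⁻¹ ≡ 4 (mod 23), so λ ≡ 20·4 ≡ 11.
  x = λ² - 9 - 9 = 121 - 18 ≡ 11; y = λ·(9 - 11) - 3 ≡ 21. → (11, 21)
3P: (11, 21) + (9, 3). λ = (3 - 21)/(9 - 11) ≡ 5/21 mod 23. 21⁻¹ ≡ 11 (mod 23), so λ ≡ 9.
  x = λ² - 11 - 9 = 81 - 20 ≡ 15; y = λ·(11 - 15) - 21 ≡ 12. → (15, 12)
4P: (15, 12) + (9, 3). λ = (3 - 12)/(9 - 15) ≡ 14/17 mod 23. 17⁻¹ ≡ 19 (mod 23), so λ ≡ 13.
  x = λ² - 15 - 9 = 169 - 24 ≡ 7; y = λ·(15 - 7) - 12 ≡ 0. → (7, 0)
5P: (7, 0) + (9, 3). λ = (3 - 0)/(9 - 7) ≡ 3/2 mod 23. 2⁻¹ ≡ 12 (mod 23), so λ ≡ 13.
  x = λ² - 7 - 9 = 169 - 16 ≡ 15; y = λ·(7 - 15) - 0 ≡ 11. → (15, 11)
6P: (15, 11) + (9, 3). λ = (3 - 11)/(9 - 15) ≡ 15/17 mod 23. 17⁻¹ ≡ 19 (mod 23) since 17·19 = 323 ≡ 1, so λ ≡ 9.
  x = λ² - 15 - 9 = 81 - 24 ≡ 11; y = λ·(15 - 11) - 11 ≡ 2. → (11, 2)
7P: (11, 2) + (9, 3). λ = (3 - 2)/(9 - 11) ≡ 1/21 mod 23. 21⁻¹ ≡ 11 (mod 23) since 21·11 = 231 ≡ 1, so λ ≡ 11.
  x = λ² - 11 - 9 = 121 - 20 ≡ 9; y = λ·(11 - 9) - 2 ≡ 20. → (9, 20)
8P: (9, 20) + (9, 3): same x and y₁ ≡ -y₂, so the sum is 𝒪.
8P = 𝒪, so the order is 8.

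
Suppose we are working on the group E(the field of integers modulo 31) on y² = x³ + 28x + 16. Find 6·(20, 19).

(7, 20)

Write G = (20, 19).
Double-and-add on 6 = (110)₂. Start with G = (20, 19) for the leading 1-bit.
double: tangent at (20, 19): λ = (3·20² + 28)/(2·19) ≡ 19/7. 7⁻¹ ≡ 9 (mod 31) since 7·9 = 63 ≡ 1, so λ ≡ 19·9 ≡ 16.
  x = λ² - 20 - 20 = 256 - 40 ≡ 30; y = λ·(20 - 30) - 19 ≡ 7. → (30, 7)
add G: (30, 7) + (20, 19). λ = (19 - 7)/(20 - 30) ≡ 12/21 mod 31. 21⁻¹ ≡ 3 (mod 31) since 21·3 = 63 ≡ 1, so λ ≡ 5.
  x = λ² - 30 - 20 = 25 - 50 ≡ 6; y = λ·(30 - 6) - 7 ≡ 20. → (6, 20)
double: tangent at (6, 20): λ = (3·6² + 28)/(2·20) ≡ 12/9. 9⁻¹ ≡ 7 (mod 31) since 9·7 = 63 ≡ 1, so λ ≡ 12·7 ≡ 22.
  x = λ² - 6 - 6 = 484 - 12 ≡ 7; y = λ·(6 - 7) - 20 ≡ 20. → (7, 20)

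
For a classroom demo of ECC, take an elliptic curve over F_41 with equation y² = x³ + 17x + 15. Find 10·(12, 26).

Write G = (12, 26).
Double-and-add on 10 = (1010)₂. Start with G = (12, 26) for the leading 1-bit.
double: tangent at (12, 26): λ = (3·12² + 17)/(2·26) ≡ 39/11. 11⁻¹ ≡ 15 (mod 41), so λ ≡ 39·15 ≡ 11.
  x = λ² - 12 - 12 = 121 - 24 ≡ 15; y = λ·(12 - 15) - 26 ≡ 23. → (15, 23)
double: tangent at (15, 23): λ = (3·15² + 17)/(2·23) ≡ 36/5. 5⁻¹ ≡ 33 (mod 41) since 5·33 = 165 ≡ 1, so λ ≡ 36·33 ≡ 40.
  x = λ² - 15 - 15 = 1600 - 30 ≡ 12; y = λ·(15 - 12) - 23 ≡ 15. → (12, 15)
add G: (12, 15) + (12, 26): same x and y₁ ≡ -y₂, so the sum is O.
double: O + O = O (identity).

O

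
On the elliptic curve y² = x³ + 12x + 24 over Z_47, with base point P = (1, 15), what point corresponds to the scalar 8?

Repeated addition: build up to 8P.
2P: tangent at (1, 15): λ = (3·1² + 12)/(2·15) ≡ 15/30. 30⁻¹ ≡ 11 (mod 47) since 30·11 = 330 ≡ 1, so λ ≡ 15·11 ≡ 24.
  x = λ² - 1 - 1 = 576 - 2 ≡ 10; y = λ·(1 - 10) - 15 ≡ 4. → (10, 4)
3P: (10, 4) + (1, 15). λ = (15 - 4)/(1 - 10) ≡ 11/38 mod 47. 38⁻¹ ≡ 26 (mod 47), so λ ≡ 4.
  x = λ² - 10 - 1 = 16 - 11 ≡ 5; y = λ·(10 - 5) - 4 ≡ 16. → (5, 16)
4P: (5, 16) + (1, 15). λ = (15 - 16)/(1 - 5) ≡ 46/43 mod 47. 43⁻¹ ≡ 35 (mod 47) since 43·35 = 1505 ≡ 1, so λ ≡ 12.
  x = λ² - 5 - 1 = 144 - 6 ≡ 44; y = λ·(5 - 44) - 16 ≡ 33. → (44, 33)
5P: (44, 33) + (1, 15). λ = (15 - 33)/(1 - 44) ≡ 29/4 mod 47. 4⁻¹ ≡ 12 (mod 47), so λ ≡ 19.
  x = λ² - 44 - 1 = 361 - 45 ≡ 34; y = λ·(44 - 34) - 33 ≡ 16. → (34, 16)
6P: (34, 16) + (1, 15). λ = (15 - 16)/(1 - 34) ≡ 46/14 mod 47. 14⁻¹ ≡ 37 (mod 47), so λ ≡ 10.
  x = λ² - 34 - 1 = 100 - 35 ≡ 18; y = λ·(34 - 18) - 16 ≡ 3. → (18, 3)
7P: (18, 3) + (1, 15). λ = (15 - 3)/(1 - 18) ≡ 12/30 mod 47. 30⁻¹ ≡ 11 (mod 47), so λ ≡ 38.
  x = λ² - 18 - 1 = 1444 - 19 ≡ 15; y = λ·(18 - 15) - 3 ≡ 17. → (15, 17)
8P: (15, 17) + (1, 15). λ = (15 - 17)/(1 - 15) ≡ 45/33 mod 47. 33⁻¹ ≡ 10 (mod 47), so λ ≡ 27.
  x = λ² - 15 - 1 = 729 - 16 ≡ 8; y = λ·(15 - 8) - 17 ≡ 31. → (8, 31)

(8, 31)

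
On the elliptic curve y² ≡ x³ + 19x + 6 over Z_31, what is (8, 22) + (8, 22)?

tangent at (8, 22): λ = (3·8² + 19)/(2·22) ≡ 25/13. 13⁻¹ ≡ 12 (mod 31), so λ ≡ 25·12 ≡ 21.
  x = λ² - 8 - 8 = 441 - 16 ≡ 22; y = λ·(8 - 22) - 22 ≡ 25. → (22, 25)

(22, 25)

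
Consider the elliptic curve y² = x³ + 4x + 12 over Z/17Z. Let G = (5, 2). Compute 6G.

Repeated addition: build up to 6G.
2G: tangent at (5, 2): λ = (3·5² + 4)/(2·2) ≡ 11/4. 4⁻¹ ≡ 13 (mod 17), so λ ≡ 11·13 ≡ 7.
  x = λ² - 5 - 5 = 49 - 10 ≡ 5; y = λ·(5 - 5) - 2 ≡ 15. → (5, 15)
3G: (5, 15) + (5, 2): same x and y₁ ≡ -y₂, so the sum is O.
4G: O + (5, 2) = (5, 2) (identity).
5G: tangent at (5, 2): λ = (3·5² + 4)/(2·2) ≡ 11/4. 4⁻¹ ≡ 13 (mod 17), so λ ≡ 11·13 ≡ 7.
  x = λ² - 5 - 5 = 49 - 10 ≡ 5; y = λ·(5 - 5) - 2 ≡ 15. → (5, 15)
6G: (5, 15) + (5, 2): same x and y₁ ≡ -y₂, so the sum is O.

O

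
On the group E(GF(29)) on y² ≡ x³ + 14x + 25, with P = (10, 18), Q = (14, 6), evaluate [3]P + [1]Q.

First 3P:
Repeated addition: build up to 3P.
2P: tangent at (10, 18): λ = (3·10² + 14)/(2·18) ≡ 24/7. 7⁻¹ ≡ 25 (mod 29) since 7·25 = 175 ≡ 1, so λ ≡ 24·25 ≡ 20.
  x = λ² - 10 - 10 = 400 - 20 ≡ 3; y = λ·(10 - 3) - 18 ≡ 6. → (3, 6)
3P: (3, 6) + (10, 18). λ = (18 - 6)/(10 - 3) ≡ 12/7 mod 29. 7⁻¹ ≡ 25 (mod 29), so λ ≡ 10.
  x = λ² - 3 - 10 = 100 - 13 ≡ 0; y = λ·(3 - 0) - 6 ≡ 24. → (0, 24)
3P = (0, 24).
Finally 3P + Q:
(0, 24) + (14, 6). λ = (6 - 24)/(14 - 0) ≡ 11/14 mod 29. 14⁻¹ ≡ 27 (mod 29), so λ ≡ 7.
  x = λ² - 0 - 14 = 49 - 14 ≡ 6; y = λ·(0 - 6) - 24 ≡ 21. → (6, 21)

(6, 21)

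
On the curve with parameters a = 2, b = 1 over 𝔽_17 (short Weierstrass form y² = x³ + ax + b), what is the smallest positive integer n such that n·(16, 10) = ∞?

12

2P: tangent at (16, 10): λ = (3·16² + 2)/(2·10) ≡ 5/3. 3⁻¹ ≡ 6 (mod 17) since 3·6 = 18 ≡ 1, so λ ≡ 5·6 ≡ 13.
  x = λ² - 16 - 16 = 169 - 32 ≡ 1; y = λ·(16 - 1) - 10 ≡ 15. → (1, 15)
3P: (1, 15) + (16, 10). λ = (10 - 15)/(16 - 1) ≡ 12/15 mod 17. 15⁻¹ ≡ 8 (mod 17), so λ ≡ 11.
  x = λ² - 1 - 16 = 121 - 17 ≡ 2; y = λ·(1 - 2) - 15 ≡ 8. → (2, 8)
4P: (2, 8) + (16, 10). λ = (10 - 8)/(16 - 2) ≡ 2/14 mod 17. 14⁻¹ ≡ 11 (mod 17), so λ ≡ 5.
  x = λ² - 2 - 16 = 25 - 18 ≡ 7; y = λ·(2 - 7) - 8 ≡ 1. → (7, 1)
5P: (7, 1) + (16, 10). λ = (10 - 1)/(16 - 7) ≡ 9/9 mod 17. 9⁻¹ ≡ 2 (mod 17) since 9·2 = 18 ≡ 1, so λ ≡ 1.
  x = λ² - 7 - 16 = 1 - 23 ≡ 12; y = λ·(7 - 12) - 1 ≡ 11. → (12, 11)
6P: (12, 11) + (16, 10). λ = (10 - 11)/(16 - 12) ≡ 16/4 mod 17. 4⁻¹ ≡ 13 (mod 17), so λ ≡ 4.
  x = λ² - 12 - 16 = 16 - 28 ≡ 5; y = λ·(12 - 5) - 11 ≡ 0. → (5, 0)
7P: (5, 0) + (16, 10). λ = (10 - 0)/(16 - 5) ≡ 10/11 mod 17. 11⁻¹ ≡ 14 (mod 17), so λ ≡ 4.
  x = λ² - 5 - 16 = 16 - 21 ≡ 12; y = λ·(5 - 12) - 0 ≡ 6. → (12, 6)
8P: (12, 6) + (16, 10). λ = (10 - 6)/(16 - 12) ≡ 4/4 mod 17. 4⁻¹ ≡ 13 (mod 17), so λ ≡ 1.
  x = λ² - 12 - 16 = 1 - 28 ≡ 7; y = λ·(12 - 7) - 6 ≡ 16. → (7, 16)
9P: (7, 16) + (16, 10). λ = (10 - 16)/(16 - 7) ≡ 11/9 mod 17. 9⁻¹ ≡ 2 (mod 17), so λ ≡ 5.
  x = λ² - 7 - 16 = 25 - 23 ≡ 2; y = λ·(7 - 2) - 16 ≡ 9. → (2, 9)
10P: (2, 9) + (16, 10). λ = (10 - 9)/(16 - 2) ≡ 1/14 mod 17. 14⁻¹ ≡ 11 (mod 17), so λ ≡ 11.
  x = λ² - 2 - 16 = 121 - 18 ≡ 1; y = λ·(2 - 1) - 9 ≡ 2. → (1, 2)
11P: (1, 2) + (16, 10). λ = (10 - 2)/(16 - 1) ≡ 8/15 mod 17. 15⁻¹ ≡ 8 (mod 17), so λ ≡ 13.
  x = λ² - 1 - 16 = 169 - 17 ≡ 16; y = λ·(1 - 16) - 2 ≡ 7. → (16, 7)
12P: (16, 7) + (16, 10): same x and y₁ ≡ -y₂, so the sum is ∞.
12P = ∞, so the order is 12.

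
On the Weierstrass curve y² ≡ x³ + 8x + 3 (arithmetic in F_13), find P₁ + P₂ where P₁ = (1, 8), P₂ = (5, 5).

(1, 8) + (5, 5). λ = (5 - 8)/(5 - 1) ≡ 10/4 mod 13. 4⁻¹ ≡ 10 (mod 13), so λ ≡ 9.
  x = λ² - 1 - 5 = 81 - 6 ≡ 10; y = λ·(1 - 10) - 8 ≡ 2. → (10, 2)

(10, 2)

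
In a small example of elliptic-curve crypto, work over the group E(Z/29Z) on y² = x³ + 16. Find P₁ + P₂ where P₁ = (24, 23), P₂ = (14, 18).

(24, 23) + (14, 18). λ = (18 - 23)/(14 - 24) ≡ 24/19 mod 29. 19⁻¹ ≡ 26 (mod 29), so λ ≡ 15.
  x = λ² - 24 - 14 = 225 - 38 ≡ 13; y = λ·(24 - 13) - 23 ≡ 26. → (13, 26)

(13, 26)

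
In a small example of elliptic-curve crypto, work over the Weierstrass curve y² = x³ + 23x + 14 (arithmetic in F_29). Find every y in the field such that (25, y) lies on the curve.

x³ + 23x + 14 = 16214 ≡ 3 (mod 29).
3 is a non-residue mod 29; no y exists.

none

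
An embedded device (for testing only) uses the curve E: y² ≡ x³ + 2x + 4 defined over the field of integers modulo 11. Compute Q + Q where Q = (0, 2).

tangent at (0, 2): λ = (3·0² + 2)/(2·2) ≡ 2/4. 4⁻¹ ≡ 3 (mod 11), so λ ≡ 2·3 ≡ 6.
  x = λ² - 0 - 0 = 36 - 0 ≡ 3; y = λ·(0 - 3) - 2 ≡ 2. → (3, 2)

(3, 2)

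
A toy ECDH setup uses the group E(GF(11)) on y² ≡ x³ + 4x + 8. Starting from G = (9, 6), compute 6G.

(9, 6)

Double-and-add on 6 = (110)₂. Start with G = (9, 6) for the leading 1-bit.
double: tangent at (9, 6): λ = (3·9² + 4)/(2·6) ≡ 5/1. 1⁻¹ ≡ 1 (mod 11) since 1·1 = 1 ≡ 1, so λ ≡ 5·1 ≡ 5.
  x = λ² - 9 - 9 = 25 - 18 ≡ 7; y = λ·(9 - 7) - 6 ≡ 4. → (7, 4)
add G: (7, 4) + (9, 6). λ = (6 - 4)/(9 - 7) ≡ 2/2 mod 11. 2⁻¹ ≡ 6 (mod 11) since 2·6 = 12 ≡ 1, so λ ≡ 1.
  x = λ² - 7 - 9 = 1 - 16 ≡ 7; y = λ·(7 - 7) - 4 ≡ 7. → (7, 7)
double: tangent at (7, 7): λ = (3·7² + 4)/(2·7) ≡ 8/3. 3⁻¹ ≡ 4 (mod 11), so λ ≡ 8·4 ≡ 10.
  x = λ² - 7 - 7 = 100 - 14 ≡ 9; y = λ·(7 - 9) - 7 ≡ 6. → (9, 6)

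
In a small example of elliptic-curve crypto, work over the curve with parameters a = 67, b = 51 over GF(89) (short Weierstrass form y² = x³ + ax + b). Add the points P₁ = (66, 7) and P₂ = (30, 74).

(66, 7) + (30, 74). λ = (74 - 7)/(30 - 66) ≡ 67/53 mod 89. 53⁻¹ ≡ 42 (mod 89) since 53·42 = 2226 ≡ 1, so λ ≡ 55.
  x = λ² - 66 - 30 = 3025 - 96 ≡ 81; y = λ·(66 - 81) - 7 ≡ 58. → (81, 58)

(81, 58)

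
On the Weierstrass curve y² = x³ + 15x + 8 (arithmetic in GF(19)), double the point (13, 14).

tangent at (13, 14): λ = (3·13² + 15)/(2·14) ≡ 9/9. 9⁻¹ ≡ 17 (mod 19) since 9·17 = 153 ≡ 1, so λ ≡ 9·17 ≡ 1.
  x = λ² - 13 - 13 = 1 - 26 ≡ 13; y = λ·(13 - 13) - 14 ≡ 5. → (13, 5)

(13, 5)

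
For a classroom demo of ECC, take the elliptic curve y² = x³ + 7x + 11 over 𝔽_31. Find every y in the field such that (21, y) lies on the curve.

x³ + 7x + 11 = 9419 ≡ 26 (mod 31).
26 is a non-residue mod 31; no y exists.

none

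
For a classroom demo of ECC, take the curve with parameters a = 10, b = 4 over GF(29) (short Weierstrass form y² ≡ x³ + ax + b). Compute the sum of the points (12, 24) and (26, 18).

(12, 24) + (26, 18). λ = (18 - 24)/(26 - 12) ≡ 23/14 mod 29. 14⁻¹ ≡ 27 (mod 29), so λ ≡ 12.
  x = λ² - 12 - 26 = 144 - 38 ≡ 19; y = λ·(12 - 19) - 24 ≡ 8. → (19, 8)

(19, 8)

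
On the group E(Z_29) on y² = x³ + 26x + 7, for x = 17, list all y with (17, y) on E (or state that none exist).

none

x³ + 26x + 7 = 5362 ≡ 26 (mod 29).
26 is a non-residue mod 29; no y exists.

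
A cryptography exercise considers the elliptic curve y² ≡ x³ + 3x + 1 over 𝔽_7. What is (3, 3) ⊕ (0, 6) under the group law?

(3, 3) + (0, 6). λ = (6 - 3)/(0 - 3) ≡ 3/4 mod 7. 4⁻¹ ≡ 2 (mod 7), so λ ≡ 6.
  x = λ² - 3 - 0 = 36 - 3 ≡ 5; y = λ·(3 - 5) - 3 ≡ 6. → (5, 6)

(5, 6)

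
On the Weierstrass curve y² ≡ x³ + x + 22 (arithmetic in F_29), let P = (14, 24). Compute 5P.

O

Double-and-add on 5 = (101)₂. Start with P = (14, 24) for the leading 1-bit.
double: tangent at (14, 24): λ = (3·14² + 1)/(2·24) ≡ 9/19. 19⁻¹ ≡ 26 (mod 29), so λ ≡ 9·26 ≡ 2.
  x = λ² - 14 - 14 = 4 - 28 ≡ 5; y = λ·(14 - 5) - 24 ≡ 23. → (5, 23)
double: tangent at (5, 23): λ = (3·5² + 1)/(2·23) ≡ 18/17. 17⁻¹ ≡ 12 (mod 29) since 17·12 = 204 ≡ 1, so λ ≡ 18·12 ≡ 13.
  x = λ² - 5 - 5 = 169 - 10 ≡ 14; y = λ·(5 - 14) - 23 ≡ 5. → (14, 5)
add P: (14, 5) + (14, 24): same x and y₁ ≡ -y₂, so the sum is the point at infinity.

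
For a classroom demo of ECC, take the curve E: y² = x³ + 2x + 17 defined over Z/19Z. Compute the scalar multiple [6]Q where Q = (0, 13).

(10, 7)

Double-and-add on 6 = (110)₂. Start with Q = (0, 13) for the leading 1-bit.
double: tangent at (0, 13): λ = (3·0² + 2)/(2·13) ≡ 2/7. 7⁻¹ ≡ 11 (mod 19), so λ ≡ 2·11 ≡ 3.
  x = λ² - 0 - 0 = 9 - 0 ≡ 9; y = λ·(0 - 9) - 13 ≡ 17. → (9, 17)
add Q: (9, 17) + (0, 13). λ = (13 - 17)/(0 - 9) ≡ 15/10 mod 19. 10⁻¹ ≡ 2 (mod 19), so λ ≡ 11.
  x = λ² - 9 - 0 = 121 - 9 ≡ 17; y = λ·(9 - 17) - 17 ≡ 9. → (17, 9)
double: tangent at (17, 9): λ = (3·17² + 2)/(2·9) ≡ 14/18. 18⁻¹ ≡ 18 (mod 19) since 18·18 = 324 ≡ 1, so λ ≡ 14·18 ≡ 5.
  x = λ² - 17 - 17 = 25 - 34 ≡ 10; y = λ·(17 - 10) - 9 ≡ 7. → (10, 7)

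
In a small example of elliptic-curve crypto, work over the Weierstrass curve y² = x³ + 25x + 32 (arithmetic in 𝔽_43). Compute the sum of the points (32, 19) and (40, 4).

(32, 19) + (40, 4). λ = (4 - 19)/(40 - 32) ≡ 28/8 mod 43. 8⁻¹ ≡ 27 (mod 43) since 8·27 = 216 ≡ 1, so λ ≡ 25.
  x = λ² - 32 - 40 = 625 - 72 ≡ 37; y = λ·(32 - 37) - 19 ≡ 28. → (37, 28)

(37, 28)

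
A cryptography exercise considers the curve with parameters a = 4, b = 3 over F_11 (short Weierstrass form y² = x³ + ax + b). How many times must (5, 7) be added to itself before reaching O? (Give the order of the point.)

2P: tangent at (5, 7): λ = (3·5² + 4)/(2·7) ≡ 2/3. 3⁻¹ ≡ 4 (mod 11), so λ ≡ 2·4 ≡ 8.
  x = λ² - 5 - 5 = 64 - 10 ≡ 10; y = λ·(5 - 10) - 7 ≡ 8. → (10, 8)
3P: (10, 8) + (5, 7). λ = (7 - 8)/(5 - 10) ≡ 10/6 mod 11. 6⁻¹ ≡ 2 (mod 11) since 6·2 = 12 ≡ 1, so λ ≡ 9.
  x = λ² - 10 - 5 = 81 - 15 ≡ 0; y = λ·(10 - 0) - 8 ≡ 5. → (0, 5)
4P: (0, 5) + (5, 7). λ = (7 - 5)/(5 - 0) ≡ 2/5 mod 11. 5⁻¹ ≡ 9 (mod 11), so λ ≡ 7.
  x = λ² - 0 - 5 = 49 - 5 ≡ 0; y = λ·(0 - 0) - 5 ≡ 6. → (0, 6)
5P: (0, 6) + (5, 7). λ = (7 - 6)/(5 - 0) ≡ 1/5 mod 11. 5⁻¹ ≡ 9 (mod 11), so λ ≡ 9.
  x = λ² - 0 - 5 = 81 - 5 ≡ 10; y = λ·(0 - 10) - 6 ≡ 3. → (10, 3)
6P: (10, 3) + (5, 7). λ = (7 - 3)/(5 - 10) ≡ 4/6 mod 11. 6⁻¹ ≡ 2 (mod 11) since 6·2 = 12 ≡ 1, so λ ≡ 8.
  x = λ² - 10 - 5 = 64 - 15 ≡ 5; y = λ·(10 - 5) - 3 ≡ 4. → (5, 4)
7P: (5, 4) + (5, 7): same x and y₁ ≡ -y₂, so the sum is O.
7P = O, so the order is 7.

7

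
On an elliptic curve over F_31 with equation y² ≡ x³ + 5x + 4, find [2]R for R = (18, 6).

(14, 20)

tangent at (18, 6): λ = (3·18² + 5)/(2·6) ≡ 16/12. 12⁻¹ ≡ 13 (mod 31) since 12·13 = 156 ≡ 1, so λ ≡ 16·13 ≡ 22.
  x = λ² - 18 - 18 = 484 - 36 ≡ 14; y = λ·(18 - 14) - 6 ≡ 20. → (14, 20)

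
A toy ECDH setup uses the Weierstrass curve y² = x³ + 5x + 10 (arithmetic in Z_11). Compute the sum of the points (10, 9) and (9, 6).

(10, 9) + (9, 6). λ = (6 - 9)/(9 - 10) ≡ 8/10 mod 11. 10⁻¹ ≡ 10 (mod 11), so λ ≡ 3.
  x = λ² - 10 - 9 = 9 - 19 ≡ 1; y = λ·(10 - 1) - 9 ≡ 7. → (1, 7)

(1, 7)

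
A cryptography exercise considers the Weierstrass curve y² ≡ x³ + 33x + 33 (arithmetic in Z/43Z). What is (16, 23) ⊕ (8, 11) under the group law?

(32, 39)

(16, 23) + (8, 11). λ = (11 - 23)/(8 - 16) ≡ 31/35 mod 43. 35⁻¹ ≡ 16 (mod 43), so λ ≡ 23.
  x = λ² - 16 - 8 = 529 - 24 ≡ 32; y = λ·(16 - 32) - 23 ≡ 39. → (32, 39)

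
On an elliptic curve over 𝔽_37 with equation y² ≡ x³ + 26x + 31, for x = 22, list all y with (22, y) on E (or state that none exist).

15, 22

x³ + 26x + 31 = 11251 ≡ 3 (mod 37).
Square roots of 3 mod 37: 15 and 22 (since 15² = 225 ≡ 3).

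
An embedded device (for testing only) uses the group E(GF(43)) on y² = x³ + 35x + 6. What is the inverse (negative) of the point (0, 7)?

-(0, 7) = (0, -7 mod 43) = (0, 36).

(0, 36)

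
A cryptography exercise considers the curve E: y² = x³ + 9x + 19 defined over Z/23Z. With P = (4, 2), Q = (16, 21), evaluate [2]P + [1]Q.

(22, 3)

First 2P:
Repeated addition: build up to 2P.
2P: tangent at (4, 2): λ = (3·4² + 9)/(2·2) ≡ 11/4. 4⁻¹ ≡ 6 (mod 23), so λ ≡ 11·6 ≡ 20.
  x = λ² - 4 - 4 = 400 - 8 ≡ 1; y = λ·(4 - 1) - 2 ≡ 12. → (1, 12)
2P = (1, 12).
Finally 2P + Q:
(1, 12) + (16, 21). λ = (21 - 12)/(16 - 1) ≡ 9/15 mod 23. 15⁻¹ ≡ 20 (mod 23) since 15·20 = 300 ≡ 1, so λ ≡ 19.
  x = λ² - 1 - 16 = 361 - 17 ≡ 22; y = λ·(1 - 22) - 12 ≡ 3. → (22, 3)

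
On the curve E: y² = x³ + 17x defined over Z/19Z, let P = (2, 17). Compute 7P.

(10, 12)

Repeated addition: build up to 7P.
2P: tangent at (2, 17): λ = (3·2² + 17)/(2·17) ≡ 10/15. 15⁻¹ ≡ 14 (mod 19), so λ ≡ 10·14 ≡ 7.
  x = λ² - 2 - 2 = 49 - 4 ≡ 7; y = λ·(2 - 7) - 17 ≡ 5. → (7, 5)
3P: (7, 5) + (2, 17). λ = (17 - 5)/(2 - 7) ≡ 12/14 mod 19. 14⁻¹ ≡ 15 (mod 19) since 14·15 = 210 ≡ 1, so λ ≡ 9.
  x = λ² - 7 - 2 = 81 - 9 ≡ 15; y = λ·(7 - 15) - 5 ≡ 18. → (15, 18)
4P: (15, 18) + (2, 17). λ = (17 - 18)/(2 - 15) ≡ 18/6 mod 19. 6⁻¹ ≡ 16 (mod 19), so λ ≡ 3.
  x = λ² - 15 - 2 = 9 - 17 ≡ 11; y = λ·(15 - 11) - 18 ≡ 13. → (11, 13)
5P: (11, 13) + (2, 17). λ = (17 - 13)/(2 - 11) ≡ 4/10 mod 19. 10⁻¹ ≡ 2 (mod 19), so λ ≡ 8.
  x = λ² - 11 - 2 = 64 - 13 ≡ 13; y = λ·(11 - 13) - 13 ≡ 9. → (13, 9)
6P: (13, 9) + (2, 17). λ = (17 - 9)/(2 - 13) ≡ 8/8 mod 19. 8⁻¹ ≡ 12 (mod 19), so λ ≡ 1.
  x = λ² - 13 - 2 = 1 - 15 ≡ 5; y = λ·(13 - 5) - 9 ≡ 18. → (5, 18)
7P: (5, 18) + (2, 17). λ = (17 - 18)/(2 - 5) ≡ 18/16 mod 19. 16⁻¹ ≡ 6 (mod 19), so λ ≡ 13.
  x = λ² - 5 - 2 = 169 - 7 ≡ 10; y = λ·(5 - 10) - 18 ≡ 12. → (10, 12)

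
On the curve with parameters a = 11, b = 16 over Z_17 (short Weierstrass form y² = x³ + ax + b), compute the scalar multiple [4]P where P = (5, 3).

(10, 15)

Double-and-add on 4 = (100)₂. Start with P = (5, 3) for the leading 1-bit.
double: tangent at (5, 3): λ = (3·5² + 11)/(2·3) ≡ 1/6. 6⁻¹ ≡ 3 (mod 17), so λ ≡ 1·3 ≡ 3.
  x = λ² - 5 - 5 = 9 - 10 ≡ 16; y = λ·(5 - 16) - 3 ≡ 15. → (16, 15)
double: tangent at (16, 15): λ = (3·16² + 11)/(2·15) ≡ 14/13. 13⁻¹ ≡ 4 (mod 17), so λ ≡ 14·4 ≡ 5.
  x = λ² - 16 - 16 = 25 - 32 ≡ 10; y = λ·(16 - 10) - 15 ≡ 15. → (10, 15)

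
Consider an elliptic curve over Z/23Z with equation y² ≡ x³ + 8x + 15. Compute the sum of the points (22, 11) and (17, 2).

(22, 11) + (17, 2). λ = (2 - 11)/(17 - 22) ≡ 14/18 mod 23. 18⁻¹ ≡ 9 (mod 23), so λ ≡ 11.
  x = λ² - 22 - 17 = 121 - 39 ≡ 13; y = λ·(22 - 13) - 11 ≡ 19. → (13, 19)

(13, 19)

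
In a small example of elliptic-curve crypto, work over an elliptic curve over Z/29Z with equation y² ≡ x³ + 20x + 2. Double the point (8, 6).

tangent at (8, 6): λ = (3·8² + 20)/(2·6) ≡ 9/12. 12⁻¹ ≡ 17 (mod 29) since 12·17 = 204 ≡ 1, so λ ≡ 9·17 ≡ 8.
  x = λ² - 8 - 8 = 64 - 16 ≡ 19; y = λ·(8 - 19) - 6 ≡ 22. → (19, 22)

(19, 22)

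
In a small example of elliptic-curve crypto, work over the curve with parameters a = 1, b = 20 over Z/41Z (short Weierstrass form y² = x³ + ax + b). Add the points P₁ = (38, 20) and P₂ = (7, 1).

(32, 26)

(38, 20) + (7, 1). λ = (1 - 20)/(7 - 38) ≡ 22/10 mod 41. 10⁻¹ ≡ 37 (mod 41), so λ ≡ 35.
  x = λ² - 38 - 7 = 1225 - 45 ≡ 32; y = λ·(38 - 32) - 20 ≡ 26. → (32, 26)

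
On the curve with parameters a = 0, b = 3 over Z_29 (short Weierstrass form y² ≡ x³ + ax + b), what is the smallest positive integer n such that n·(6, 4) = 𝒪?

2P: tangent at (6, 4): λ = (3·6² + 0)/(2·4) ≡ 21/8. 8⁻¹ ≡ 11 (mod 29), so λ ≡ 21·11 ≡ 28.
  x = λ² - 6 - 6 = 784 - 12 ≡ 18; y = λ·(6 - 18) - 4 ≡ 8. → (18, 8)
3P: (18, 8) + (6, 4). λ = (4 - 8)/(6 - 18) ≡ 25/17 mod 29. 17⁻¹ ≡ 12 (mod 29), so λ ≡ 10.
  x = λ² - 18 - 6 = 100 - 24 ≡ 18; y = λ·(18 - 18) - 8 ≡ 21. → (18, 21)
4P: (18, 21) + (6, 4). λ = (4 - 21)/(6 - 18) ≡ 12/17 mod 29. 17⁻¹ ≡ 12 (mod 29), so λ ≡ 28.
  x = λ² - 18 - 6 = 784 - 24 ≡ 6; y = λ·(18 - 6) - 21 ≡ 25. → (6, 25)
5P: (6, 25) + (6, 4): same x and y₁ ≡ -y₂, so the sum is 𝒪.
5P = 𝒪, so the order is 5.

5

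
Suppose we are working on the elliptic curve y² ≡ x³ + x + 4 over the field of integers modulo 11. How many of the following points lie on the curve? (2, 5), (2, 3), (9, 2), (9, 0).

1

(2, 5): 5² ≡ 3, rhs ≡ 3 → on.
(2, 3): 3² ≡ 9, rhs ≡ 3 → off.
(9, 2): 2² ≡ 4, rhs ≡ 5 → off.
(9, 0): 0² ≡ 0, rhs ≡ 5 → off.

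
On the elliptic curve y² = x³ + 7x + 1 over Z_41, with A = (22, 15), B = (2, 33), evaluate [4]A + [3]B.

First 4A:
Repeated addition: build up to 4A.
2A: tangent at (22, 15): λ = (3·22² + 7)/(2·15) ≡ 24/30. 30⁻¹ ≡ 26 (mod 41), so λ ≡ 24·26 ≡ 9.
  x = λ² - 22 - 22 = 81 - 44 ≡ 37; y = λ·(22 - 37) - 15 ≡ 14. → (37, 14)
3A: (37, 14) + (22, 15). λ = (15 - 14)/(22 - 37) ≡ 1/26 mod 41. 26⁻¹ ≡ 30 (mod 41), so λ ≡ 30.
  x = λ² - 37 - 22 = 900 - 59 ≡ 21; y = λ·(37 - 21) - 14 ≡ 15. → (21, 15)
4A: (21, 15) + (22, 15). λ = (15 - 15)/(22 - 21) ≡ 0/1 mod 41. 1⁻¹ ≡ 1 (mod 41), so λ ≡ 0.
  x = λ² - 21 - 22 = 0 - 43 ≡ 39; y = λ·(21 - 39) - 15 ≡ 26. → (39, 26)
4A = (39, 26).
Next 3B:
Repeated addition: build up to 3B.
2B: tangent at (2, 33): λ = (3·2² + 7)/(2·33) ≡ 19/25. 25⁻¹ ≡ 23 (mod 41) since 25·23 = 575 ≡ 1, so λ ≡ 19·23 ≡ 27.
  x = λ² - 2 - 2 = 729 - 4 ≡ 28; y = λ·(2 - 28) - 33 ≡ 3. → (28, 3)
3B: (28, 3) + (2, 33). λ = (33 - 3)/(2 - 28) ≡ 30/15 mod 41. 15⁻¹ ≡ 11 (mod 41), so λ ≡ 2.
  x = λ² - 28 - 2 = 4 - 30 ≡ 15; y = λ·(28 - 15) - 3 ≡ 23. → (15, 23)
3B = (15, 23).
Finally 4A + 3B:
(39, 26) + (15, 23). λ = (23 - 26)/(15 - 39) ≡ 38/17 mod 41. 17⁻¹ ≡ 29 (mod 41), so λ ≡ 36.
  x = λ² - 39 - 15 = 1296 - 54 ≡ 12; y = λ·(39 - 12) - 26 ≡ 3. → (12, 3)

(12, 3)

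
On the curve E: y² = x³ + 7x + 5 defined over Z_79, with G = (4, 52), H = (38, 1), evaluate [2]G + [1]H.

(61, 50)

First 2G:
Repeated addition: build up to 2G.
2G: tangent at (4, 52): λ = (3·4² + 7)/(2·52) ≡ 55/25. 25⁻¹ ≡ 19 (mod 79) since 25·19 = 475 ≡ 1, so λ ≡ 55·19 ≡ 18.
  x = λ² - 4 - 4 = 324 - 8 ≡ 0; y = λ·(4 - 0) - 52 ≡ 20. → (0, 20)
2G = (0, 20).
Finally 2G + H:
(0, 20) + (38, 1). λ = (1 - 20)/(38 - 0) ≡ 60/38 mod 79. 38⁻¹ ≡ 52 (mod 79), so λ ≡ 39.
  x = λ² - 0 - 38 = 1521 - 38 ≡ 61; y = λ·(0 - 61) - 20 ≡ 50. → (61, 50)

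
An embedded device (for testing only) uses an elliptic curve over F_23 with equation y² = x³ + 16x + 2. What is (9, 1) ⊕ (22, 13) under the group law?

(9, 1) + (22, 13). λ = (13 - 1)/(22 - 9) ≡ 12/13 mod 23. 13⁻¹ ≡ 16 (mod 23), so λ ≡ 8.
  x = λ² - 9 - 22 = 64 - 31 ≡ 10; y = λ·(9 - 10) - 1 ≡ 14. → (10, 14)

(10, 14)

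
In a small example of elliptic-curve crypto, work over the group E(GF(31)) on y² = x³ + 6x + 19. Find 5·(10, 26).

(2, 15)

Write P = (10, 26).
Repeated addition: build up to 5P.
2P: tangent at (10, 26): λ = (3·10² + 6)/(2·26) ≡ 27/21. 21⁻¹ ≡ 3 (mod 31), so λ ≡ 27·3 ≡ 19.
  x = λ² - 10 - 10 = 361 - 20 ≡ 0; y = λ·(10 - 0) - 26 ≡ 9. → (0, 9)
3P: (0, 9) + (10, 26). λ = (26 - 9)/(10 - 0) ≡ 17/10 mod 31. 10⁻¹ ≡ 28 (mod 31), so λ ≡ 11.
  x = λ² - 0 - 10 = 121 - 10 ≡ 18; y = λ·(0 - 18) - 9 ≡ 10. → (18, 10)
4P: (18, 10) + (10, 26). λ = (26 - 10)/(10 - 18) ≡ 16/23 mod 31. 23⁻¹ ≡ 27 (mod 31), so λ ≡ 29.
  x = λ² - 18 - 10 = 841 - 28 ≡ 7; y = λ·(18 - 7) - 10 ≡ 30. → (7, 30)
5P: (7, 30) + (10, 26). λ = (26 - 30)/(10 - 7) ≡ 27/3 mod 31. 3⁻¹ ≡ 21 (mod 31) since 3·21 = 63 ≡ 1, so λ ≡ 9.
  x = λ² - 7 - 10 = 81 - 17 ≡ 2; y = λ·(7 - 2) - 30 ≡ 15. → (2, 15)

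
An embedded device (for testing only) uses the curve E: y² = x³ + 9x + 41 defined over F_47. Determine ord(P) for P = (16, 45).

2P: tangent at (16, 45): λ = (3·16² + 9)/(2·45) ≡ 25/43. 43⁻¹ ≡ 35 (mod 47), so λ ≡ 25·35 ≡ 29.
  x = λ² - 16 - 16 = 841 - 32 ≡ 10; y = λ·(16 - 10) - 45 ≡ 35. → (10, 35)
3P: (10, 35) + (16, 45). λ = (45 - 35)/(16 - 10) ≡ 10/6 mod 47. 6⁻¹ ≡ 8 (mod 47) since 6·8 = 48 ≡ 1, so λ ≡ 33.
  x = λ² - 10 - 16 = 1089 - 26 ≡ 29; y = λ·(10 - 29) - 35 ≡ 43. → (29, 43)
4P: (29, 43) + (16, 45). λ = (45 - 43)/(16 - 29) ≡ 2/34 mod 47. 34⁻¹ ≡ 18 (mod 47) since 34·18 = 612 ≡ 1, so λ ≡ 36.
  x = λ² - 29 - 16 = 1296 - 45 ≡ 29; y = λ·(29 - 29) - 43 ≡ 4. → (29, 4)
5P: (29, 4) + (16, 45). λ = (45 - 4)/(16 - 29) ≡ 41/34 mod 47. 34⁻¹ ≡ 18 (mod 47), so λ ≡ 33.
  x = λ² - 29 - 16 = 1089 - 45 ≡ 10; y = λ·(29 - 10) - 4 ≡ 12. → (10, 12)
6P: (10, 12) + (16, 45). λ = (45 - 12)/(16 - 10) ≡ 33/6 mod 47. 6⁻¹ ≡ 8 (mod 47) since 6·8 = 48 ≡ 1, so λ ≡ 29.
  x = λ² - 10 - 16 = 841 - 26 ≡ 16; y = λ·(10 - 16) - 12 ≡ 2. → (16, 2)
7P: (16, 2) + (16, 45): same x and y₁ ≡ -y₂, so the sum is ∞.
7P = ∞, so the order is 7.

7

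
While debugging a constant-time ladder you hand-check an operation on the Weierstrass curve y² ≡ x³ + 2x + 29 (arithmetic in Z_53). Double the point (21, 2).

(11, 51)

tangent at (21, 2): λ = (3·21² + 2)/(2·2) ≡ 0/4. 4⁻¹ ≡ 40 (mod 53), so λ ≡ 0·40 ≡ 0.
  x = λ² - 21 - 21 = 0 - 42 ≡ 11; y = λ·(21 - 11) - 2 ≡ 51. → (11, 51)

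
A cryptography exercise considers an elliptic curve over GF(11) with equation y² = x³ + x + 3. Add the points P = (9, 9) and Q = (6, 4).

(0, 6)

(9, 9) + (6, 4). λ = (4 - 9)/(6 - 9) ≡ 6/8 mod 11. 8⁻¹ ≡ 7 (mod 11) since 8·7 = 56 ≡ 1, so λ ≡ 9.
  x = λ² - 9 - 6 = 81 - 15 ≡ 0; y = λ·(9 - 0) - 9 ≡ 6. → (0, 6)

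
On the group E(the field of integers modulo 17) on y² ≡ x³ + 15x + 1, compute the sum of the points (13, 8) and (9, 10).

(13, 8) + (9, 10). λ = (10 - 8)/(9 - 13) ≡ 2/13 mod 17. 13⁻¹ ≡ 4 (mod 17) since 13·4 = 52 ≡ 1, so λ ≡ 8.
  x = λ² - 13 - 9 = 64 - 22 ≡ 8; y = λ·(13 - 8) - 8 ≡ 15. → (8, 15)

(8, 15)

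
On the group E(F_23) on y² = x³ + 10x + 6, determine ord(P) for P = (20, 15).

2P: tangent at (20, 15): λ = (3·20² + 10)/(2·15) ≡ 14/7. 7⁻¹ ≡ 10 (mod 23), so λ ≡ 14·10 ≡ 2.
  x = λ² - 20 - 20 = 4 - 40 ≡ 10; y = λ·(20 - 10) - 15 ≡ 5. → (10, 5)
3P: (10, 5) + (20, 15). λ = (15 - 5)/(20 - 10) ≡ 10/10 mod 23. 10⁻¹ ≡ 7 (mod 23), so λ ≡ 1.
  x = λ² - 10 - 20 = 1 - 30 ≡ 17; y = λ·(10 - 17) - 5 ≡ 11. → (17, 11)
4P: (17, 11) + (20, 15). λ = (15 - 11)/(20 - 17) ≡ 4/3 mod 23. 3⁻¹ ≡ 8 (mod 23), so λ ≡ 9.
  x = λ² - 17 - 20 = 81 - 37 ≡ 21; y = λ·(17 - 21) - 11 ≡ 22. → (21, 22)
5P: (21, 22) + (20, 15). λ = (15 - 22)/(20 - 21) ≡ 16/22 mod 23. 22⁻¹ ≡ 22 (mod 23), so λ ≡ 7.
  x = λ² - 21 - 20 = 49 - 41 ≡ 8; y = λ·(21 - 8) - 22 ≡ 0. → (8, 0)
6P: (8, 0) + (20, 15). λ = (15 - 0)/(20 - 8) ≡ 15/12 mod 23. 12⁻¹ ≡ 2 (mod 23) since 12·2 = 24 ≡ 1, so λ ≡ 7.
  x = λ² - 8 - 20 = 49 - 28 ≡ 21; y = λ·(8 - 21) - 0 ≡ 1. → (21, 1)
7P: (21, 1) + (20, 15). λ = (15 - 1)/(20 - 21) ≡ 14/22 mod 23. 22⁻¹ ≡ 22 (mod 23), so λ ≡ 9.
  x = λ² - 21 - 20 = 81 - 41 ≡ 17; y = λ·(21 - 17) - 1 ≡ 12. → (17, 12)
8P: (17, 12) + (20, 15). λ = (15 - 12)/(20 - 17) ≡ 3/3 mod 23. 3⁻¹ ≡ 8 (mod 23) since 3·8 = 24 ≡ 1, so λ ≡ 1.
  x = λ² - 17 - 20 = 1 - 37 ≡ 10; y = λ·(17 - 10) - 12 ≡ 18. → (10, 18)
9P: (10, 18) + (20, 15). λ = (15 - 18)/(20 - 10) ≡ 20/10 mod 23. 10⁻¹ ≡ 7 (mod 23), so λ ≡ 2.
  x = λ² - 10 - 20 = 4 - 30 ≡ 20; y = λ·(10 - 20) - 18 ≡ 8. → (20, 8)
10P: (20, 8) + (20, 15): same x and y₁ ≡ -y₂, so the sum is the point at infinity.
10P = the point at infinity, so the order is 10.

10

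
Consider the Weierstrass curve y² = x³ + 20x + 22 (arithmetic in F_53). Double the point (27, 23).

tangent at (27, 23): λ = (3·27² + 20)/(2·23) ≡ 34/46. 46⁻¹ ≡ 15 (mod 53), so λ ≡ 34·15 ≡ 33.
  x = λ² - 27 - 27 = 1089 - 54 ≡ 28; y = λ·(27 - 28) - 23 ≡ 50. → (28, 50)

(28, 50)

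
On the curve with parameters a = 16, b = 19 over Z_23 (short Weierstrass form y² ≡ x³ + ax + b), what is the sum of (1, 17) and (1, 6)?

O

The two points share x = 1 and their y-coordinates satisfy 17 + 6 ≡ 0 (mod 23), so they are inverses. Their sum is 𝒪.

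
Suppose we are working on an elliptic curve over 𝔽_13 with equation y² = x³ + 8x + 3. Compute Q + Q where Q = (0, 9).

(1, 5)

tangent at (0, 9): λ = (3·0² + 8)/(2·9) ≡ 8/5. 5⁻¹ ≡ 8 (mod 13), so λ ≡ 8·8 ≡ 12.
  x = λ² - 0 - 0 = 144 - 0 ≡ 1; y = λ·(0 - 1) - 9 ≡ 5. → (1, 5)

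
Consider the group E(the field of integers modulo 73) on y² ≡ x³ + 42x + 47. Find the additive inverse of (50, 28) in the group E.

(50, 45)

-(50, 28) = (50, -28 mod 73) = (50, 45).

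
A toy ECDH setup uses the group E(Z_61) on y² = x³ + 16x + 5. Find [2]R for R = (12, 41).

tangent at (12, 41): λ = (3·12² + 16)/(2·41) ≡ 21/21. 21⁻¹ ≡ 32 (mod 61) since 21·32 = 672 ≡ 1, so λ ≡ 21·32 ≡ 1.
  x = λ² - 12 - 12 = 1 - 24 ≡ 38; y = λ·(12 - 38) - 41 ≡ 55. → (38, 55)

(38, 55)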